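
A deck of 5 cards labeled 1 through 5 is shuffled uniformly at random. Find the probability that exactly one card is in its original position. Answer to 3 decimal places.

Choose which one is fixed: C(5,1) = 5 ways.
The remaining 4 must have no fixed point: D(4) = 9.
P = 5·9/120 = 3/8 ≈ 0.375.

0.375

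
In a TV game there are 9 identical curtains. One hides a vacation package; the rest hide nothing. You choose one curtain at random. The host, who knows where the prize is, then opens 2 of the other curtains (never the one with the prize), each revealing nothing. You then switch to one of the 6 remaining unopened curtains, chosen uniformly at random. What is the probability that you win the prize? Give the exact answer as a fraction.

Your original curtain holds the prize with probability 1/9, so the other 8 collectively hold it with probability 8/9.
The host can always find 2 empty curtains to open, so the reveals don't change that 8/9; it is now spread over the 6 remaining unopened curtains.
P(win by switching) = (8/9) · (1/6) = 4/27.

4/27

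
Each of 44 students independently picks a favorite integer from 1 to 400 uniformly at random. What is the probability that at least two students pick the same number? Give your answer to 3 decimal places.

0.914

It's easier to compute the probability that all 44 are distinct.
P(all distinct) = 400/400 · 399/400 · ··· · 357/400 ≈ 0.086.
So the probability of at least one match is 1 − 0.086 = 0.914.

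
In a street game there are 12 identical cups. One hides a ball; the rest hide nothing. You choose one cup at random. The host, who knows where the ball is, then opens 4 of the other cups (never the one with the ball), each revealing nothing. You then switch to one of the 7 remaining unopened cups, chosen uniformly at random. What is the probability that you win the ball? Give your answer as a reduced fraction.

11/84

Your original cup holds the ball with probability 1/12, so the other 11 collectively hold it with probability 11/12.
The host can always find 4 empty cups to open, so the reveals don't change that 11/12; it is now spread over the 7 remaining unopened cups.
P(win by switching) = (11/12) · (1/7) = 11/84.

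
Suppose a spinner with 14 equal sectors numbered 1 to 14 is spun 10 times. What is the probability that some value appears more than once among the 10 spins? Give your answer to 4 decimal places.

0.9874

P(all 10 different) = 14/14 · 13/14 · ··· · 5/14 ≈ 0.0126.
P(at least two equal) = 1 − 0.0126 = 0.9874.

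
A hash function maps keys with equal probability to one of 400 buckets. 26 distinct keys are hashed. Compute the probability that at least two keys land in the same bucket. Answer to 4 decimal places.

0.5641

It's easier to compute the probability that all 26 are distinct.
P(all distinct) = 400/400 · 399/400 · ··· · 375/400 ≈ 0.4359.
So the probability of at least one match is 1 − 0.4359 = 0.5641.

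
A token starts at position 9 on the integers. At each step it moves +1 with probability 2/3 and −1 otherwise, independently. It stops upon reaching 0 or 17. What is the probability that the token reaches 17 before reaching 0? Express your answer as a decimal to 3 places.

Let r = q/p = (1/3)/(2/3) = 1/2. The recurrence P(i) = p·P(i+1) + q·P(i−1) with P(0)=0, P(17)=1 gives P(i) = (1 − r^i)/(1 − r^17).
P(9) = (1 − (1/2)^9) / (1 − (1/2)^17) = 130816/131071 ≈ 0.998.

0.998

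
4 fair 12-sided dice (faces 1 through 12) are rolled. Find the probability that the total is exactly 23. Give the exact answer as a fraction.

265/5184

There are 12^4 = 20736 equally likely outcomes.
The number of ordered 4-tuples from {1,…,12} summing to 23 is 1060.
P(sum = 23) = 1060/20736 = 265/5184.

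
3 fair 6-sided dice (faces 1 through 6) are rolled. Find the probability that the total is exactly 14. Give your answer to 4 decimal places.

There are 6^3 = 216 equally likely outcomes.
The number of ordered 3-tuples from {1,…,6} summing to 14 is 15.
P(sum = 14) = 15/216 = 5/72 ≈ 0.0694.

0.0694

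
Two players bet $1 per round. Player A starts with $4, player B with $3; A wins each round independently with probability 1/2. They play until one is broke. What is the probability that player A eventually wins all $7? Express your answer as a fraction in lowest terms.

4/7

With a fair step, P(i) = ½P(i−1) + ½P(i+1) with P(0)=0, P(7)=1 has the linear solution P(i) = i/7.
P(4) = 4/7.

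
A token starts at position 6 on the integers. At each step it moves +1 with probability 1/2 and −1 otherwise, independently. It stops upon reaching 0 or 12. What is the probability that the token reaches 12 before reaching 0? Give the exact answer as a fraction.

1/2

With a fair step, P(i) = ½P(i−1) + ½P(i+1) with P(0)=0, P(12)=1 has the linear solution P(i) = i/12.
P(6) = 6/12 = 1/2.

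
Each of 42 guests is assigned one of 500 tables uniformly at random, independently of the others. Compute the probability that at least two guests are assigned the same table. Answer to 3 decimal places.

It's easier to compute the probability that all 42 are distinct.
P(all distinct) = 500/500 · 499/500 · ··· · 459/500 ≈ 0.170.
So the probability of at least one match is 1 − 0.170 = 0.830.

0.830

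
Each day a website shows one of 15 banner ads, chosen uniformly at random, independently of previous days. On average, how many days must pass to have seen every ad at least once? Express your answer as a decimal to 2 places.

After i distinct types are collected, each trial gives a new one with probability (15−i)/15, so the expected wait for the next new type is 15/(15−i).
E = 15/15 + 15/14 + 15/13 + 15/12 + 15/11 + 15/10 + 15/9 + 15/8 + 15/7 + 15/6 + 15/5 + 15/4 + 15/3 + 15/2 + 15/1 = 1195757/24024 ≈ 49.77.

49.77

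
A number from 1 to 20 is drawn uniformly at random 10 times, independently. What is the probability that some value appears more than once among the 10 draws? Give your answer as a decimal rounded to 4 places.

0.9345

P(all 10 different) = 20/20 · 19/20 · ··· · 11/20 ≈ 0.0655.
P(at least two equal) = 1 − 0.0655 = 0.9345.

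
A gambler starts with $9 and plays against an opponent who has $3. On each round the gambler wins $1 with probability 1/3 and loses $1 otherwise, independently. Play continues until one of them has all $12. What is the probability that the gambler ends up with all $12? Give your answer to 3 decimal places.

0.125

Let r = q/p = (2/3)/(1/3) = 2. The recurrence P(i) = p·P(i+1) + q·P(i−1) with P(0)=0, P(12)=1 gives P(i) = (1 − r^i)/(1 − r^12).
P(9) = (1 − (2)^9) / (1 − (2)^12) = 73/585 ≈ 0.125.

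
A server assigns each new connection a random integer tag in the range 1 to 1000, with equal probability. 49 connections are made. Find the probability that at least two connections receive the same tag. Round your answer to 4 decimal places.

0.6974

It's easier to compute the probability that all 49 are distinct.
P(all distinct) = 1000/1000 · 999/1000 · ··· · 952/1000 ≈ 0.3026.
So the probability of at least one match is 1 − 0.3026 = 0.6974.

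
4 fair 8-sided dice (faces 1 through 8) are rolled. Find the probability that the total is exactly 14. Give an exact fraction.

123/2048

There are 8^4 = 4096 equally likely outcomes.
The number of ordered 4-tuples from {1,…,8} summing to 14 is 246.
P(sum = 14) = 246/4096 = 123/2048.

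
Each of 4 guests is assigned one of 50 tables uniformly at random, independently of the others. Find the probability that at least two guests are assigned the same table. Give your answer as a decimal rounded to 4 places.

It's easier to compute the probability that all 4 are distinct.
P(all distinct) = 50/50 · 49/50 · ··· · 47/50 ≈ 0.8844.
So the probability of at least one match is 1 − 0.8844 = 0.1156.

0.1156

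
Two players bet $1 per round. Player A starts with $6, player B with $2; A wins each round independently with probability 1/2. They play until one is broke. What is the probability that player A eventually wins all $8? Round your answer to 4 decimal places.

With a fair step, P(i) = ½P(i−1) + ½P(i+1) with P(0)=0, P(8)=1 has the linear solution P(i) = i/8.
P(6) = 6/8 = 3/4 ≈ 0.7500.

0.7500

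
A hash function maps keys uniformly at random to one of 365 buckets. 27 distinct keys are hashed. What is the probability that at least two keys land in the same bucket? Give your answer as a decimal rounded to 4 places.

It's easier to compute the probability that all 27 are distinct.
P(all distinct) = 365/365 · 364/365 · ··· · 339/365 ≈ 0.3731.
So the probability of at least one match is 1 − 0.3731 = 0.6269.

0.6269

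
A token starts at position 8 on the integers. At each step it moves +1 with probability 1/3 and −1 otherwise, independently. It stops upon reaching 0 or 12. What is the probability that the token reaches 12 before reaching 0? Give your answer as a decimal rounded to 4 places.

0.0623

Let r = q/p = (2/3)/(1/3) = 2. The recurrence P(i) = p·P(i+1) + q·P(i−1) with P(0)=0, P(12)=1 gives P(i) = (1 − r^i)/(1 − r^12).
P(8) = (1 − (2)^8) / (1 − (2)^12) = 17/273 ≈ 0.0623.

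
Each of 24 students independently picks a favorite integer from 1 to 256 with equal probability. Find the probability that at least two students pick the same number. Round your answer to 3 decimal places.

0.671

It's easier to compute the probability that all 24 are distinct.
P(all distinct) = 256/256 · 255/256 · ··· · 233/256 ≈ 0.329.
So the probability of at least one match is 1 − 0.329 = 0.671.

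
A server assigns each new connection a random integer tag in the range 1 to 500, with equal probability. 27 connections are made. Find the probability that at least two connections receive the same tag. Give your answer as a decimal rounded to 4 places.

0.5107

It's easier to compute the probability that all 27 are distinct.
P(all distinct) = 500/500 · 499/500 · ··· · 474/500 ≈ 0.4893.
So the probability of at least one match is 1 − 0.4893 = 0.5107.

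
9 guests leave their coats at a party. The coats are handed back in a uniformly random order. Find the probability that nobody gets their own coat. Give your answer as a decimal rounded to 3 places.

0.368

This is the derangement probability: permutations of 9 with no fixed point.
D(9) = 9! · (1 − 1/1! + 1/2! − ··· + (−1)^9/9!) = 133496.
P = 133496/362880 = 16687/45360 ≈ 0.368.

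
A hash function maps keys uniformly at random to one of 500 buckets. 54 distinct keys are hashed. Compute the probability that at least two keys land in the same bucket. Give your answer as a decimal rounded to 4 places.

It's easier to compute the probability that all 54 are distinct.
P(all distinct) = 500/500 · 499/500 · ··· · 447/500 ≈ 0.0513.
So the probability of at least one match is 1 − 0.0513 = 0.9487.

0.9487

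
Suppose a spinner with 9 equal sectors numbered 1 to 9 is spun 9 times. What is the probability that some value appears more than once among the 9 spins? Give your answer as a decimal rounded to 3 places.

0.999

P(all 9 different) = 9/9 · 8/9 · ··· · 1/9 ≈ 0.001.
P(at least two equal) = 1 − 0.001 = 0.999.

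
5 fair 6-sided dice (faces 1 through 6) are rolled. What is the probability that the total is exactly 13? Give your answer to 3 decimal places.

0.054

There are 6^5 = 7776 equally likely outcomes.
The number of ordered 5-tuples from {1,…,6} summing to 13 is 420.
P(sum = 13) = 420/7776 = 35/648 ≈ 0.054.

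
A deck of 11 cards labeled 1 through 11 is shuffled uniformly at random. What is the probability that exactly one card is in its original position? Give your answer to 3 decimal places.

0.368

Choose which one is fixed: C(11,1) = 11 ways.
The remaining 10 must have no fixed point: D(10) = 1334961.
P = 11·1334961/39916800 = 16481/44800 ≈ 0.368.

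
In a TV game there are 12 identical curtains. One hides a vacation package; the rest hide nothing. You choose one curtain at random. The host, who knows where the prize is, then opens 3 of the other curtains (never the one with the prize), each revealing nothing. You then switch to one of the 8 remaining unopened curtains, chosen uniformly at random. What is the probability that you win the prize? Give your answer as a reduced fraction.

11/96

Your original curtain holds the prize with probability 1/12, so the other 11 collectively hold it with probability 11/12.
The host can always find 3 empty curtains to open, so the reveals don't change that 11/12; it is now spread over the 8 remaining unopened curtains.
P(win by switching) = (11/12) · (1/8) = 11/96.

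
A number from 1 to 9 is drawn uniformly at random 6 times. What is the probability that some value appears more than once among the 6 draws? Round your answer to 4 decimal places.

0.8862

P(all 6 different) = 9/9 · 8/9 · ··· · 4/9 ≈ 0.1138.
P(at least two equal) = 1 − 0.1138 = 0.8862.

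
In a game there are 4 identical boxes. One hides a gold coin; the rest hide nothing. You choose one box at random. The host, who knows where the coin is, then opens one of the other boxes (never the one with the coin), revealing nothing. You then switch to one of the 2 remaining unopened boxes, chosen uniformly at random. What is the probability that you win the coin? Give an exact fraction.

Your original box holds the coin with probability 1/4, so the other 3 collectively hold it with probability 3/4.
The host can always find an empty box to open, so this doesn't change that 3/4; it is now spread over the 2 remaining unopened boxes.
P(win by switching) = (3/4) · (1/2) = 3/8.

3/8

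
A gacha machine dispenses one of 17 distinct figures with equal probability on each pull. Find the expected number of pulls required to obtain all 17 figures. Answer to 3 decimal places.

58.472

After i distinct types are collected, each trial gives a new one with probability (17−i)/17, so the expected wait for the next new type is 17/(17−i).
E = 17/17 + 17/16 + 17/15 + 17/14 + 17/13 + 17/12 + 17/11 + 17/10 + 17/9 + 17/8 + 17/7 + 17/6 + 17/5 + 17/4 + 17/3 + 17/2 + 17/1 = 42142223/720720 ≈ 58.472.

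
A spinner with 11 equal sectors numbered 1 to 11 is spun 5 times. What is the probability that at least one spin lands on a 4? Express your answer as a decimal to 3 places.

P(no spin lands on a 4) = (10/11)^5 ≈ 0.621.
P(at least one) = 1 − 0.621 = 0.379.

0.379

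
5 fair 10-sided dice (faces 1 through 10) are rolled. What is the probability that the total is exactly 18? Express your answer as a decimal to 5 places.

0.02205

There are 10^5 = 100000 equally likely outcomes.
The number of ordered 5-tuples from {1,…,10} summing to 18 is 2205.
P(sum = 18) = 2205/100000 = 441/20000 ≈ 0.02205.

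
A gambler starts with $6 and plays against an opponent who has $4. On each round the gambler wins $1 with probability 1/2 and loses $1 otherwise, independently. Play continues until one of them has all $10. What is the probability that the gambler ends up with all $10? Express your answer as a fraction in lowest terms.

With a fair step, P(i) = ½P(i−1) + ½P(i+1) with P(0)=0, P(10)=1 has the linear solution P(i) = i/10.
P(6) = 6/10 = 3/5.

3/5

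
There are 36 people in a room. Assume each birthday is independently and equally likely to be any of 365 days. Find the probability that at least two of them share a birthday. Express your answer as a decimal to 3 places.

0.832

It's easier to compute the probability that all 36 are distinct.
P(all distinct) = 365/365 · 364/365 · ··· · 330/365 ≈ 0.168.
So the probability of at least one match is 1 − 0.168 = 0.832.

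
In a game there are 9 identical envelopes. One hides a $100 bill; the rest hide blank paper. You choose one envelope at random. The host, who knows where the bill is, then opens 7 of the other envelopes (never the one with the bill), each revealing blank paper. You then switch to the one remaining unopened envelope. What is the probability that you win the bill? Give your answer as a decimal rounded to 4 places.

Your original envelope holds the bill with probability 1/9, so the other 8 collectively hold it with probability 8/9.
The host can always find 7 empty envelopes to open, so the reveals don't change that 8/9; it is now spread over the 1 remaining unopened envelope.
P(win by switching) = (8/9) · (1/1) = 8/9 ≈ 0.8889.

0.8889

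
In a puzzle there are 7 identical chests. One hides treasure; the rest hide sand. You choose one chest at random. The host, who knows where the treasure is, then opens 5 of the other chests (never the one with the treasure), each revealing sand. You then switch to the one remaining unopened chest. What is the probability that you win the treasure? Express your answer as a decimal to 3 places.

0.857

Your original chest holds the treasure with probability 1/7, so the other 6 collectively hold it with probability 6/7.
The host can always find 5 empty chests to open, so the reveals don't change that 6/7; it is now spread over the 1 remaining unopened chest.
P(win by switching) = (6/7) · (1/1) = 6/7 ≈ 0.857.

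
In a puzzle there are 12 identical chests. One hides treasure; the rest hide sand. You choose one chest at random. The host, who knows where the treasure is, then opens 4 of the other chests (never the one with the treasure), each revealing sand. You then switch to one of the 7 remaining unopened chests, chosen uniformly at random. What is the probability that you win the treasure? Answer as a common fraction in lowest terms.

Your original chest holds the treasure with probability 1/12, so the other 11 collectively hold it with probability 11/12.
The host can always find 4 empty chests to open, so the reveals don't change that 11/12; it is now spread over the 7 remaining unopened chests.
P(win by switching) = (11/12) · (1/7) = 11/84.

11/84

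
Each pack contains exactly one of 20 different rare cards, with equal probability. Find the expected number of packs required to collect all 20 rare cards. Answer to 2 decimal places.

After i distinct types are collected, each trial gives a new one with probability (20−i)/20, so the expected wait for the next new type is 20/(20−i).
E = 20/20 + 20/19 + 20/18 + 20/17 + 20/16 + 20/15 + 20/14 + 20/13 + 20/12 + 20/11 + 20/10 + 20/9 + 20/8 + 20/7 + 20/6 + 20/5 + 20/4 + 20/3 + 20/2 + 20/1 = 279175675/3879876 ≈ 71.95.

71.95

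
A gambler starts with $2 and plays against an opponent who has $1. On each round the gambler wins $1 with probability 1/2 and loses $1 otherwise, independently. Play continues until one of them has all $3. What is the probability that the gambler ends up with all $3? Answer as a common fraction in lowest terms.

2/3

With a fair step, P(i) = ½P(i−1) + ½P(i+1) with P(0)=0, P(3)=1 has the linear solution P(i) = i/3.
P(2) = 2/3.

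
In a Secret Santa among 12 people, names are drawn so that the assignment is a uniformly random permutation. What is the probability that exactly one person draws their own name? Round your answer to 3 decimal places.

Choose which one is fixed: C(12,1) = 12 ways.
The remaining 11 must have no fixed point: D(11) = 14684570.
P = 12·14684570/479001600 = 1468457/3991680 ≈ 0.368.

0.368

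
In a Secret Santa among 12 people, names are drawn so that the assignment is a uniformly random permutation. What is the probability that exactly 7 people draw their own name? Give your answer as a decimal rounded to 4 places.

Choose which 7 of the 12 are fixed: C(12,7) = 792 ways.
The remaining 5 must have no fixed point: D(5) = 44.
P = 792·44/479001600 = 11/151200 ≈ 0.0001.

0.0001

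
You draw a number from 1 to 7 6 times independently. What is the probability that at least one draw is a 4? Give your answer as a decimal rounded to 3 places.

0.603

P(no draw is a 4) = (6/7)^6 ≈ 0.397.
P(at least one) = 1 − 0.397 = 0.603.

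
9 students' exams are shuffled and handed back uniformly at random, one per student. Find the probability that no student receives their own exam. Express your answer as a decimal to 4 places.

0.3679

This is the derangement probability: permutations of 9 with no fixed point.
D(9) = 9! · (1 − 1/1! + 1/2! − ··· + (−1)^9/9!) = 133496.
P = 133496/362880 = 16687/45360 ≈ 0.3679.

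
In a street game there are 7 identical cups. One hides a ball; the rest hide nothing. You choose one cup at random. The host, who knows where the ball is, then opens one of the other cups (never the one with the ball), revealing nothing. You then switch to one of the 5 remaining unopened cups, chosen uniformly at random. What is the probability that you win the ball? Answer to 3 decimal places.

0.171

Your original cup holds the ball with probability 1/7, so the other 6 collectively hold it with probability 6/7.
The host can always find an empty cup to open, so this doesn't change that 6/7; it is now spread over the 5 remaining unopened cups.
P(win by switching) = (6/7) · (1/5) = 6/35 ≈ 0.171.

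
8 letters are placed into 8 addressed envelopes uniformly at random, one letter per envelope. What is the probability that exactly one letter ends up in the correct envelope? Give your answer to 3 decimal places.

0.368

Choose which one is fixed: C(8,1) = 8 ways.
The remaining 7 must have no fixed point: D(7) = 1854.
P = 8·1854/40320 = 103/280 ≈ 0.368.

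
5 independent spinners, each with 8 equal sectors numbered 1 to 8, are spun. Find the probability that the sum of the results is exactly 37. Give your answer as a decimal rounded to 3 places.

There are 8^5 = 32768 equally likely outcomes.
The number of ordered 5-tuples from {1,…,8} summing to 37 is 35.
P(sum = 37) = 35/32768 ≈ 0.001.

0.001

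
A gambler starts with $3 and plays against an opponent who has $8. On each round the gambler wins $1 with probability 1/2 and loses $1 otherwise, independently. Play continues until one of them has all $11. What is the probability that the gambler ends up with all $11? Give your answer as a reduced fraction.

With a fair step, P(i) = ½P(i−1) + ½P(i+1) with P(0)=0, P(11)=1 has the linear solution P(i) = i/11.
P(3) = 3/11.

3/11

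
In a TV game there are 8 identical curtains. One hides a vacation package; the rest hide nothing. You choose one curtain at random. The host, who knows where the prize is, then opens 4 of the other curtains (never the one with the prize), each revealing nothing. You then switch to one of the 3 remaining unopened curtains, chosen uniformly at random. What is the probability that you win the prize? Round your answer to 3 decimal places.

Your original curtain holds the prize with probability 1/8, so the other 7 collectively hold it with probability 7/8.
The host can always find 4 empty curtains to open, so the reveals don't change that 7/8; it is now spread over the 3 remaining unopened curtains.
P(win by switching) = (7/8) · (1/3) = 7/24 ≈ 0.292.

0.292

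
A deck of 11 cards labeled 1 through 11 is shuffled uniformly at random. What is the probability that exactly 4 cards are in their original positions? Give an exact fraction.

Choose which 4 of the 11 are fixed: C(11,4) = 330 ways.
The remaining 7 must have no fixed point: D(7) = 1854.
P = 330·1854/39916800 = 103/6720.

103/6720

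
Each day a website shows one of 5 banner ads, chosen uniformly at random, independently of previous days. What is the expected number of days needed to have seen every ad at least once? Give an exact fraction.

137/12

After i distinct types are collected, each trial gives a new one with probability (5−i)/5, so the expected wait for the next new type is 5/(5−i).
E = 5/5 + 5/4 + 5/3 + 5/2 + 5/1 = 137/12.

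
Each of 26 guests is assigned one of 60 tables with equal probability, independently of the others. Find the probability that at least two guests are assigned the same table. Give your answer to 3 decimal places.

0.998

It's easier to compute the probability that all 26 are distinct.
P(all distinct) = 60/60 · 59/60 · ··· · 35/60 ≈ 0.002.
So the probability of at least one match is 1 − 0.002 = 0.998.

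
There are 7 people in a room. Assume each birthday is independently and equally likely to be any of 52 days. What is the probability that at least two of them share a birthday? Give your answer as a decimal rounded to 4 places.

0.3441

It's easier to compute the probability that all 7 are distinct.
P(all distinct) = 52/52 · 51/52 · ··· · 46/52 ≈ 0.6559.
So the probability of at least one match is 1 − 0.6559 = 0.3441.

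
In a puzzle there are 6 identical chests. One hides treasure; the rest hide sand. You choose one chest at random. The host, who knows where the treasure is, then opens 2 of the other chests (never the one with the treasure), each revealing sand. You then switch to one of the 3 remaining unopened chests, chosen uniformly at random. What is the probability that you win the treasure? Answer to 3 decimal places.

Your original chest holds the treasure with probability 1/6, so the other 5 collectively hold it with probability 5/6.
The host can always find 2 empty chests to open, so the reveals don't change that 5/6; it is now spread over the 3 remaining unopened chests.
P(win by switching) = (5/6) · (1/3) = 5/18 ≈ 0.278.

0.278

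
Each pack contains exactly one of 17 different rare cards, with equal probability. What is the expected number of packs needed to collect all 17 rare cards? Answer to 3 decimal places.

58.472

After i distinct types are collected, each trial gives a new one with probability (17−i)/17, so the expected wait for the next new type is 17/(17−i).
E = 17/17 + 17/16 + 17/15 + 17/14 + 17/13 + 17/12 + 17/11 + 17/10 + 17/9 + 17/8 + 17/7 + 17/6 + 17/5 + 17/4 + 17/3 + 17/2 + 17/1 = 42142223/720720 ≈ 58.472.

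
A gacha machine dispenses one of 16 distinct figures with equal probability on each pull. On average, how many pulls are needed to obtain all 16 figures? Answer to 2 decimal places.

54.09

After i distinct types are collected, each trial gives a new one with probability (16−i)/16, so the expected wait for the next new type is 16/(16−i).
E = 16/16 + 16/15 + 16/14 + 16/13 + 16/12 + 16/11 + 16/10 + 16/9 + 16/8 + 16/7 + 16/6 + 16/5 + 16/4 + 16/3 + 16/2 + 16/1 = 2436559/45045 ≈ 54.09.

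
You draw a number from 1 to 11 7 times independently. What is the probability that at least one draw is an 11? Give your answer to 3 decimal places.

P(no draw is an 11) = (10/11)^7 ≈ 0.513.
P(at least one) = 1 − 0.513 = 0.487.

0.487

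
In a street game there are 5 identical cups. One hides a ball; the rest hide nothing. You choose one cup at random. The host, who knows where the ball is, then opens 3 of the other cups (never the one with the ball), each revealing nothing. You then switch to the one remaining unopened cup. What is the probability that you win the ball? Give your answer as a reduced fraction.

4/5

Your original cup holds the ball with probability 1/5, so the other 4 collectively hold it with probability 4/5.
The host can always find 3 empty cups to open, so the reveals don't change that 4/5; it is now spread over the 1 remaining unopened cup.
P(win by switching) = (4/5) · (1/1) = 4/5.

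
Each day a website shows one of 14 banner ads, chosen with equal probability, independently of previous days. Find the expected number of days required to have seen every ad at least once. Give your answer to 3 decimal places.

After i distinct types are collected, each trial gives a new one with probability (14−i)/14, so the expected wait for the next new type is 14/(14−i).
E = 14/14 + 14/13 + 14/12 + 14/11 + 14/10 + 14/9 + 14/8 + 14/7 + 14/6 + 14/5 + 14/4 + 14/3 + 14/2 + 14/1 = 1171733/25740 ≈ 45.522.

45.522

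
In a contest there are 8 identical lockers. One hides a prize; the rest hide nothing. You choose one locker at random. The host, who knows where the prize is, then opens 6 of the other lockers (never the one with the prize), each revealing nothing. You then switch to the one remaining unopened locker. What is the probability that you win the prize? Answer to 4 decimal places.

0.8750

Your original locker holds the prize with probability 1/8, so the other 7 collectively hold it with probability 7/8.
The host can always find 6 empty lockers to open, so the reveals don't change that 7/8; it is now spread over the 1 remaining unopened locker.
P(win by switching) = (7/8) · (1/1) = 7/8 ≈ 0.8750.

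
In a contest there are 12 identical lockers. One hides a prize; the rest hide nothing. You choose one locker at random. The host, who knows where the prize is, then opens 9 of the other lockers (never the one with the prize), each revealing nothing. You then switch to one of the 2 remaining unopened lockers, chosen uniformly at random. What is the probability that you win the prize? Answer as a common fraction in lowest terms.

11/24

Your original locker holds the prize with probability 1/12, so the other 11 collectively hold it with probability 11/12.
The host can always find 9 empty lockers to open, so the reveals don't change that 11/12; it is now spread over the 2 remaining unopened lockers.
P(win by switching) = (11/12) · (1/2) = 11/24.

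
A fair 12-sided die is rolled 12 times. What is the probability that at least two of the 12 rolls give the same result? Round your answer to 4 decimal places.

0.9999

P(all 12 different) = 12/12 · 11/12 · ··· · 1/12 ≈ 0.0001.
P(at least two equal) = 1 − 0.0001 = 0.9999.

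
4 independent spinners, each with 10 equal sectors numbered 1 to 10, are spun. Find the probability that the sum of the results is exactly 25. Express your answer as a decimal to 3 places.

There are 10^4 = 10000 equally likely outcomes.
The number of ordered 4-tuples from {1,…,10} summing to 25 is 592.
P(sum = 25) = 592/10000 = 37/625 ≈ 0.059.

0.059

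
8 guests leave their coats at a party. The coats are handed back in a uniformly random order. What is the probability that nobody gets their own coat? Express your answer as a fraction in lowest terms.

2119/5760

This is the derangement probability: permutations of 8 with no fixed point.
D(8) = 8! · (1 − 1/1! + 1/2! − ··· + (−1)^8/8!) = 14833.
P = 14833/40320 = 2119/5760.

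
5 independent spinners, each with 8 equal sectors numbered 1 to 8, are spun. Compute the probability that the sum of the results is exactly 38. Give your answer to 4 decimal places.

0.0005

There are 8^5 = 32768 equally likely outcomes.
The number of ordered 5-tuples from {1,…,8} summing to 38 is 15.
P(sum = 38) = 15/32768 ≈ 0.0005.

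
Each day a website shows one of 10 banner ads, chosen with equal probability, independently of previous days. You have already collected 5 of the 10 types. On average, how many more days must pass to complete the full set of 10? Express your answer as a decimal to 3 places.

Starting from 5 distinct types, each trial gives a new one with probability (10−i)/10 when i types are held, so the wait for the next new type is 10/(10−i).
E = 10/5 + 10/4 + 10/3 + 10/2 + 10/1 = 137/6 ≈ 22.833.

22.833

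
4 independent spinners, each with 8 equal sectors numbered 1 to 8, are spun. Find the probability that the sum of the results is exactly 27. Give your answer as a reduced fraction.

There are 8^4 = 4096 equally likely outcomes.
The number of ordered 4-tuples from {1,…,8} summing to 27 is 56.
P(sum = 27) = 56/4096 = 7/512.

7/512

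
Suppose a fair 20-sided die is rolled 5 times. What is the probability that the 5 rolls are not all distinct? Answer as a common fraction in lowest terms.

2093/5000

P(all 5 different) = 20/20 · 19/20 · ··· · 16/20 = 2907/5000.
P(at least two equal) = 1 − 2907/5000 = 2093/5000.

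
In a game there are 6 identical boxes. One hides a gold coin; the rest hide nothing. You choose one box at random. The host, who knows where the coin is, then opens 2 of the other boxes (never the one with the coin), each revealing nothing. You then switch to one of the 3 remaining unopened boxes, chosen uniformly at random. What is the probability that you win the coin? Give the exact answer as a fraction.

5/18

Your original box holds the coin with probability 1/6, so the other 5 collectively hold it with probability 5/6.
The host can always find 2 empty boxes to open, so the reveals don't change that 5/6; it is now spread over the 3 remaining unopened boxes.
P(win by switching) = (5/6) · (1/3) = 5/18.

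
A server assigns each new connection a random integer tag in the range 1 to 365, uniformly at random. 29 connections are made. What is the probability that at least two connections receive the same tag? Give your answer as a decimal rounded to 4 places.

It's easier to compute the probability that all 29 are distinct.
P(all distinct) = 365/365 · 364/365 · ··· · 337/365 ≈ 0.3190.
So the probability of at least one match is 1 − 0.3190 = 0.6810.

0.6810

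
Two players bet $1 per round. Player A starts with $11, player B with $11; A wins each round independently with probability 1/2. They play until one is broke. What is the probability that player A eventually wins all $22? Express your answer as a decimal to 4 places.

With a fair step, P(i) = ½P(i−1) + ½P(i+1) with P(0)=0, P(22)=1 has the linear solution P(i) = i/22.
P(11) = 11/22 = 1/2 ≈ 0.5000.

0.5000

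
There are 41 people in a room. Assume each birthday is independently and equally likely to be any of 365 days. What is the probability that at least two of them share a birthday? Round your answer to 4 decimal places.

0.9032

It's easier to compute the probability that all 41 are distinct.
P(all distinct) = 365/365 · 364/365 · ··· · 325/365 ≈ 0.0968.
So the probability of at least one match is 1 − 0.0968 = 0.9032.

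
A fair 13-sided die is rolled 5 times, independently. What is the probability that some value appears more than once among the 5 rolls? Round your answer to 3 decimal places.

0.584

P(all 5 different) = 13/13 · 12/13 · ··· · 9/13 ≈ 0.416.
P(at least two equal) = 1 − 0.416 = 0.584.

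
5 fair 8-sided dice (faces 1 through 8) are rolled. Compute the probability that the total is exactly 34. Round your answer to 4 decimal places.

0.0064

There are 8^5 = 32768 equally likely outcomes.
The number of ordered 5-tuples from {1,…,8} summing to 34 is 210.
P(sum = 34) = 210/32768 = 105/16384 ≈ 0.0064.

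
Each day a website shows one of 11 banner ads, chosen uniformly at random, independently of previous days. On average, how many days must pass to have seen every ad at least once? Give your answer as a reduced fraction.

83711/2520

After i distinct types are collected, each trial gives a new one with probability (11−i)/11, so the expected wait for the next new type is 11/(11−i).
E = 11/11 + 11/10 + 11/9 + 11/8 + 11/7 + 11/6 + 11/5 + 11/4 + 11/3 + 11/2 + 11/1 = 83711/2520.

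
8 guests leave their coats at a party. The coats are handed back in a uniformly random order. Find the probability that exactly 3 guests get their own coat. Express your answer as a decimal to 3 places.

Choose which 3 of the 8 are fixed: C(8,3) = 56 ways.
The remaining 5 must have no fixed point: D(5) = 44.
P = 56·44/40320 = 11/180 ≈ 0.061.

0.061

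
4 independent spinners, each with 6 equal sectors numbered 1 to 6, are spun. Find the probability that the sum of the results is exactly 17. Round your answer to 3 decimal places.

0.080

There are 6^4 = 1296 equally likely outcomes.
The number of ordered 4-tuples from {1,…,6} summing to 17 is 104.
P(sum = 17) = 104/1296 = 13/162 ≈ 0.080.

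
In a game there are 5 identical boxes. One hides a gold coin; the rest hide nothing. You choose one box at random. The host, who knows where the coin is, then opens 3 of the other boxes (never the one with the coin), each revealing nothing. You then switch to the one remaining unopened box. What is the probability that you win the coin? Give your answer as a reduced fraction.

Your original box holds the coin with probability 1/5, so the other 4 collectively hold it with probability 4/5.
The host can always find 3 empty boxes to open, so the reveals don't change that 4/5; it is now spread over the 1 remaining unopened box.
P(win by switching) = (4/5) · (1/1) = 4/5.

4/5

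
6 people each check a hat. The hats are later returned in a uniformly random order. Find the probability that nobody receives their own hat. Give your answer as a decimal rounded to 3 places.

0.368

This is the derangement probability: permutations of 6 with no fixed point.
D(6) = 6! · (1 − 1/1! + 1/2! − ··· + (−1)^6/6!) = 265.
P = 265/720 = 53/144 ≈ 0.368.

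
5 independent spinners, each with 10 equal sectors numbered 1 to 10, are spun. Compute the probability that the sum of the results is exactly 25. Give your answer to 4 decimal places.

0.0563

There are 10^5 = 100000 equally likely outcomes.
The number of ordered 5-tuples from {1,…,10} summing to 25 is 5631.
P(sum = 25) = 5631/100000 ≈ 0.0563.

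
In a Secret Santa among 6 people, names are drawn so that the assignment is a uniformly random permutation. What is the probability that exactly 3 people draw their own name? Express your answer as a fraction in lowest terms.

1/18

Choose which 3 of the 6 are fixed: C(6,3) = 20 ways.
The remaining 3 must have no fixed point: D(3) = 2.
P = 20·2/720 = 1/18.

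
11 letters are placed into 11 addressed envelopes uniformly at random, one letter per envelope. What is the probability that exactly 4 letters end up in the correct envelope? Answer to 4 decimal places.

Choose which 4 of the 11 are fixed: C(11,4) = 330 ways.
The remaining 7 must have no fixed point: D(7) = 1854.
P = 330·1854/39916800 = 103/6720 ≈ 0.0153.

0.0153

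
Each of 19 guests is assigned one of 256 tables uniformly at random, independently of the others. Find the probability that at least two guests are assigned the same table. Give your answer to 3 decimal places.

It's easier to compute the probability that all 19 are distinct.
P(all distinct) = 256/256 · 255/256 · ··· · 238/256 ≈ 0.504.
So the probability of at least one match is 1 − 0.504 = 0.496.

0.496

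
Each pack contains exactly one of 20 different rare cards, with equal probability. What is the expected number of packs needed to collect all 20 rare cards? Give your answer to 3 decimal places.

After i distinct types are collected, each trial gives a new one with probability (20−i)/20, so the expected wait for the next new type is 20/(20−i).
E = 20/20 + 20/19 + 20/18 + 20/17 + 20/16 + 20/15 + 20/14 + 20/13 + 20/12 + 20/11 + 20/10 + 20/9 + 20/8 + 20/7 + 20/6 + 20/5 + 20/4 + 20/3 + 20/2 + 20/1 = 279175675/3879876 ≈ 71.955.

71.955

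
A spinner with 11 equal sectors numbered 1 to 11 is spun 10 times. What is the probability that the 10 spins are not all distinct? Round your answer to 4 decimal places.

0.9985

P(all 10 different) = 11/11 · 10/11 · ··· · 2/11 ≈ 0.0015.
P(at least two equal) = 1 − 0.0015 = 0.9985.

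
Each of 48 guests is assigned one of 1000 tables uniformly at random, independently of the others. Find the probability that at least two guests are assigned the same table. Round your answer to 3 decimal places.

It's easier to compute the probability that all 48 are distinct.
P(all distinct) = 1000/1000 · 999/1000 · ··· · 953/1000 ≈ 0.318.
So the probability of at least one match is 1 − 0.318 = 0.682.

0.682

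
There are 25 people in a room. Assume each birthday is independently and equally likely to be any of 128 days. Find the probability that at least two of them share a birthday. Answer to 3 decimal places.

It's easier to compute the probability that all 25 are distinct.
P(all distinct) = 128/128 · 127/128 · ··· · 104/128 ≈ 0.081.
So the probability of at least one match is 1 − 0.081 = 0.919.

0.919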